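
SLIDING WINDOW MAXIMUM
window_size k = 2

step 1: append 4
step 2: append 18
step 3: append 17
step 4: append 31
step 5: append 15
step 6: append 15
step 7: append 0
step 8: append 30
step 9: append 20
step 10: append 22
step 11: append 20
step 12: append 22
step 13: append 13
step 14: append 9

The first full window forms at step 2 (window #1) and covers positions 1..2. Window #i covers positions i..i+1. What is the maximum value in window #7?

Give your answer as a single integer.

step 1: append 4 -> window=[4] (not full yet)
step 2: append 18 -> window=[4, 18] -> max=18
step 3: append 17 -> window=[18, 17] -> max=18
step 4: append 31 -> window=[17, 31] -> max=31
step 5: append 15 -> window=[31, 15] -> max=31
step 6: append 15 -> window=[15, 15] -> max=15
step 7: append 0 -> window=[15, 0] -> max=15
step 8: append 30 -> window=[0, 30] -> max=30
Window #7 max = 30

Answer: 30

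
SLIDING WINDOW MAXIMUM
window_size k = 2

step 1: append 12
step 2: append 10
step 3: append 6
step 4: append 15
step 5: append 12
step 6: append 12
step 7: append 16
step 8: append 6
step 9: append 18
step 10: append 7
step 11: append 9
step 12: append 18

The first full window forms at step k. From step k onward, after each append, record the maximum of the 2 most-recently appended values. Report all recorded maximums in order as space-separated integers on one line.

Answer: 12 10 15 15 12 16 16 18 18 9 18

Derivation:
step 1: append 12 -> window=[12] (not full yet)
step 2: append 10 -> window=[12, 10] -> max=12
step 3: append 6 -> window=[10, 6] -> max=10
step 4: append 15 -> window=[6, 15] -> max=15
step 5: append 12 -> window=[15, 12] -> max=15
step 6: append 12 -> window=[12, 12] -> max=12
step 7: append 16 -> window=[12, 16] -> max=16
step 8: append 6 -> window=[16, 6] -> max=16
step 9: append 18 -> window=[6, 18] -> max=18
step 10: append 7 -> window=[18, 7] -> max=18
step 11: append 9 -> window=[7, 9] -> max=9
step 12: append 18 -> window=[9, 18] -> max=18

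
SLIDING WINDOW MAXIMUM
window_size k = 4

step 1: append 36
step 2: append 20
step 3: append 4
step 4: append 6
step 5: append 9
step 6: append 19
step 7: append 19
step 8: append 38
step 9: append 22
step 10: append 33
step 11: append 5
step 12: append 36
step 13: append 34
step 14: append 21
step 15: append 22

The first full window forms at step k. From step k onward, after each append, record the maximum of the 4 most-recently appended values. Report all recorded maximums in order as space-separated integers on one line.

Answer: 36 20 19 19 38 38 38 38 36 36 36 36

Derivation:
step 1: append 36 -> window=[36] (not full yet)
step 2: append 20 -> window=[36, 20] (not full yet)
step 3: append 4 -> window=[36, 20, 4] (not full yet)
step 4: append 6 -> window=[36, 20, 4, 6] -> max=36
step 5: append 9 -> window=[20, 4, 6, 9] -> max=20
step 6: append 19 -> window=[4, 6, 9, 19] -> max=19
step 7: append 19 -> window=[6, 9, 19, 19] -> max=19
step 8: append 38 -> window=[9, 19, 19, 38] -> max=38
step 9: append 22 -> window=[19, 19, 38, 22] -> max=38
step 10: append 33 -> window=[19, 38, 22, 33] -> max=38
step 11: append 5 -> window=[38, 22, 33, 5] -> max=38
step 12: append 36 -> window=[22, 33, 5, 36] -> max=36
step 13: append 34 -> window=[33, 5, 36, 34] -> max=36
step 14: append 21 -> window=[5, 36, 34, 21] -> max=36
step 15: append 22 -> window=[36, 34, 21, 22] -> max=36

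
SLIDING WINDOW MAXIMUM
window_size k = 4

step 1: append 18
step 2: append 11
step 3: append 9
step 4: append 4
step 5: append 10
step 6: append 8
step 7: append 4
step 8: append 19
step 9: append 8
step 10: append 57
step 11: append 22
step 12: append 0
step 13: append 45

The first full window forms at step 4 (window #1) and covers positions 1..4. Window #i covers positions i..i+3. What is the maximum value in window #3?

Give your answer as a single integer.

Answer: 10

Derivation:
step 1: append 18 -> window=[18] (not full yet)
step 2: append 11 -> window=[18, 11] (not full yet)
step 3: append 9 -> window=[18, 11, 9] (not full yet)
step 4: append 4 -> window=[18, 11, 9, 4] -> max=18
step 5: append 10 -> window=[11, 9, 4, 10] -> max=11
step 6: append 8 -> window=[9, 4, 10, 8] -> max=10
Window #3 max = 10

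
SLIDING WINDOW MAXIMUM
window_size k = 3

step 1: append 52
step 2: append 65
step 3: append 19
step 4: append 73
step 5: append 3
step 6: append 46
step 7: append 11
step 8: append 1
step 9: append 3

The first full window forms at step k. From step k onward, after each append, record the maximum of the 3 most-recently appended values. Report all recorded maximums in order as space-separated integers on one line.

Answer: 65 73 73 73 46 46 11

Derivation:
step 1: append 52 -> window=[52] (not full yet)
step 2: append 65 -> window=[52, 65] (not full yet)
step 3: append 19 -> window=[52, 65, 19] -> max=65
step 4: append 73 -> window=[65, 19, 73] -> max=73
step 5: append 3 -> window=[19, 73, 3] -> max=73
step 6: append 46 -> window=[73, 3, 46] -> max=73
step 7: append 11 -> window=[3, 46, 11] -> max=46
step 8: append 1 -> window=[46, 11, 1] -> max=46
step 9: append 3 -> window=[11, 1, 3] -> max=11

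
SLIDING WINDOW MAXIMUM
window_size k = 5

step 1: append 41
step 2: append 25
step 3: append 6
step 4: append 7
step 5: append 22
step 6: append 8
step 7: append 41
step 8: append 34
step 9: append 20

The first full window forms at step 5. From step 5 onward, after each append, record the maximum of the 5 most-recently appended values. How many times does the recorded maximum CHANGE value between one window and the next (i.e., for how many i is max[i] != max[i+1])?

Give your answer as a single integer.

Answer: 2

Derivation:
step 1: append 41 -> window=[41] (not full yet)
step 2: append 25 -> window=[41, 25] (not full yet)
step 3: append 6 -> window=[41, 25, 6] (not full yet)
step 4: append 7 -> window=[41, 25, 6, 7] (not full yet)
step 5: append 22 -> window=[41, 25, 6, 7, 22] -> max=41
step 6: append 8 -> window=[25, 6, 7, 22, 8] -> max=25
step 7: append 41 -> window=[6, 7, 22, 8, 41] -> max=41
step 8: append 34 -> window=[7, 22, 8, 41, 34] -> max=41
step 9: append 20 -> window=[22, 8, 41, 34, 20] -> max=41
Recorded maximums: 41 25 41 41 41
Changes between consecutive maximums: 2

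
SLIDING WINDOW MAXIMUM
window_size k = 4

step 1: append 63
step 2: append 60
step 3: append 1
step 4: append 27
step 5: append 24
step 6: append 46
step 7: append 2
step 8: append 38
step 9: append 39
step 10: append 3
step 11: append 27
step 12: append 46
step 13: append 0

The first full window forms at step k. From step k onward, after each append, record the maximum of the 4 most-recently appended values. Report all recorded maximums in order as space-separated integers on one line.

step 1: append 63 -> window=[63] (not full yet)
step 2: append 60 -> window=[63, 60] (not full yet)
step 3: append 1 -> window=[63, 60, 1] (not full yet)
step 4: append 27 -> window=[63, 60, 1, 27] -> max=63
step 5: append 24 -> window=[60, 1, 27, 24] -> max=60
step 6: append 46 -> window=[1, 27, 24, 46] -> max=46
step 7: append 2 -> window=[27, 24, 46, 2] -> max=46
step 8: append 38 -> window=[24, 46, 2, 38] -> max=46
step 9: append 39 -> window=[46, 2, 38, 39] -> max=46
step 10: append 3 -> window=[2, 38, 39, 3] -> max=39
step 11: append 27 -> window=[38, 39, 3, 27] -> max=39
step 12: append 46 -> window=[39, 3, 27, 46] -> max=46
step 13: append 0 -> window=[3, 27, 46, 0] -> max=46

Answer: 63 60 46 46 46 46 39 39 46 46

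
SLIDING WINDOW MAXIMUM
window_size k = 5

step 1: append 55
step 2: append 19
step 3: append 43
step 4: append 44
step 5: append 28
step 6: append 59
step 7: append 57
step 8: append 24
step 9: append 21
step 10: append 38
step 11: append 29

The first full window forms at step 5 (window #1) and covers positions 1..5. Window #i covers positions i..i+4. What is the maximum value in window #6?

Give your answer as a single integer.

Answer: 59

Derivation:
step 1: append 55 -> window=[55] (not full yet)
step 2: append 19 -> window=[55, 19] (not full yet)
step 3: append 43 -> window=[55, 19, 43] (not full yet)
step 4: append 44 -> window=[55, 19, 43, 44] (not full yet)
step 5: append 28 -> window=[55, 19, 43, 44, 28] -> max=55
step 6: append 59 -> window=[19, 43, 44, 28, 59] -> max=59
step 7: append 57 -> window=[43, 44, 28, 59, 57] -> max=59
step 8: append 24 -> window=[44, 28, 59, 57, 24] -> max=59
step 9: append 21 -> window=[28, 59, 57, 24, 21] -> max=59
step 10: append 38 -> window=[59, 57, 24, 21, 38] -> max=59
Window #6 max = 59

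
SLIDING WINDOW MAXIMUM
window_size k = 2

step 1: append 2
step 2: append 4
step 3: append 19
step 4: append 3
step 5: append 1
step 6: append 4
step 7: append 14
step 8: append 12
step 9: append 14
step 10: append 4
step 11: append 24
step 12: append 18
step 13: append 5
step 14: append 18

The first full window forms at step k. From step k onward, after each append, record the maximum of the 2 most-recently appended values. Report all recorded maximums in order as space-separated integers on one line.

step 1: append 2 -> window=[2] (not full yet)
step 2: append 4 -> window=[2, 4] -> max=4
step 3: append 19 -> window=[4, 19] -> max=19
step 4: append 3 -> window=[19, 3] -> max=19
step 5: append 1 -> window=[3, 1] -> max=3
step 6: append 4 -> window=[1, 4] -> max=4
step 7: append 14 -> window=[4, 14] -> max=14
step 8: append 12 -> window=[14, 12] -> max=14
step 9: append 14 -> window=[12, 14] -> max=14
step 10: append 4 -> window=[14, 4] -> max=14
step 11: append 24 -> window=[4, 24] -> max=24
step 12: append 18 -> window=[24, 18] -> max=24
step 13: append 5 -> window=[18, 5] -> max=18
step 14: append 18 -> window=[5, 18] -> max=18

Answer: 4 19 19 3 4 14 14 14 14 24 24 18 18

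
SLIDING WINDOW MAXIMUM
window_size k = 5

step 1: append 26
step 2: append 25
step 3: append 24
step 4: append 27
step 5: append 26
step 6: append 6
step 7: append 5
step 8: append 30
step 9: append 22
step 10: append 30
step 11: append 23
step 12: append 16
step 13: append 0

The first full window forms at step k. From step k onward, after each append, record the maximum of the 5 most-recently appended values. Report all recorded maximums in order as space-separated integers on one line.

Answer: 27 27 27 30 30 30 30 30 30

Derivation:
step 1: append 26 -> window=[26] (not full yet)
step 2: append 25 -> window=[26, 25] (not full yet)
step 3: append 24 -> window=[26, 25, 24] (not full yet)
step 4: append 27 -> window=[26, 25, 24, 27] (not full yet)
step 5: append 26 -> window=[26, 25, 24, 27, 26] -> max=27
step 6: append 6 -> window=[25, 24, 27, 26, 6] -> max=27
step 7: append 5 -> window=[24, 27, 26, 6, 5] -> max=27
step 8: append 30 -> window=[27, 26, 6, 5, 30] -> max=30
step 9: append 22 -> window=[26, 6, 5, 30, 22] -> max=30
step 10: append 30 -> window=[6, 5, 30, 22, 30] -> max=30
step 11: append 23 -> window=[5, 30, 22, 30, 23] -> max=30
step 12: append 16 -> window=[30, 22, 30, 23, 16] -> max=30
step 13: append 0 -> window=[22, 30, 23, 16, 0] -> max=30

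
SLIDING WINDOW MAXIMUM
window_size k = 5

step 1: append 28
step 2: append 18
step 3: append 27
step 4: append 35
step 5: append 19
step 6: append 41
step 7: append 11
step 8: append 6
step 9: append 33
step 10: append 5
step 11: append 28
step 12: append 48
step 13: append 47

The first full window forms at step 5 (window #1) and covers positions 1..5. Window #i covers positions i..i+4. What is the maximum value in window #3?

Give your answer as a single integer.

step 1: append 28 -> window=[28] (not full yet)
step 2: append 18 -> window=[28, 18] (not full yet)
step 3: append 27 -> window=[28, 18, 27] (not full yet)
step 4: append 35 -> window=[28, 18, 27, 35] (not full yet)
step 5: append 19 -> window=[28, 18, 27, 35, 19] -> max=35
step 6: append 41 -> window=[18, 27, 35, 19, 41] -> max=41
step 7: append 11 -> window=[27, 35, 19, 41, 11] -> max=41
Window #3 max = 41

Answer: 41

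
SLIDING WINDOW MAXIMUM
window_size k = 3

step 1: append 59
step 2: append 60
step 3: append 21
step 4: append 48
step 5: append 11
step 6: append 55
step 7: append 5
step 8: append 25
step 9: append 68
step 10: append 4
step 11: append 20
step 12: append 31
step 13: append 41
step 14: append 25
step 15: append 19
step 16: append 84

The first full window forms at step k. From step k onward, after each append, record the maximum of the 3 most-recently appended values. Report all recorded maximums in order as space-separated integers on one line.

Answer: 60 60 48 55 55 55 68 68 68 31 41 41 41 84

Derivation:
step 1: append 59 -> window=[59] (not full yet)
step 2: append 60 -> window=[59, 60] (not full yet)
step 3: append 21 -> window=[59, 60, 21] -> max=60
step 4: append 48 -> window=[60, 21, 48] -> max=60
step 5: append 11 -> window=[21, 48, 11] -> max=48
step 6: append 55 -> window=[48, 11, 55] -> max=55
step 7: append 5 -> window=[11, 55, 5] -> max=55
step 8: append 25 -> window=[55, 5, 25] -> max=55
step 9: append 68 -> window=[5, 25, 68] -> max=68
step 10: append 4 -> window=[25, 68, 4] -> max=68
step 11: append 20 -> window=[68, 4, 20] -> max=68
step 12: append 31 -> window=[4, 20, 31] -> max=31
step 13: append 41 -> window=[20, 31, 41] -> max=41
step 14: append 25 -> window=[31, 41, 25] -> max=41
step 15: append 19 -> window=[41, 25, 19] -> max=41
step 16: append 84 -> window=[25, 19, 84] -> max=84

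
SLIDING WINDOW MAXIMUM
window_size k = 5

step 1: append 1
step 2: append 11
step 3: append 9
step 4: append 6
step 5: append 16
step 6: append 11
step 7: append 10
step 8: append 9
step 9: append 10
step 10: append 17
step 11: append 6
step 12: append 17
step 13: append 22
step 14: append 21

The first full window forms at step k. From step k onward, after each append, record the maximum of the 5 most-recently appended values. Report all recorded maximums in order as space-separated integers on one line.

step 1: append 1 -> window=[1] (not full yet)
step 2: append 11 -> window=[1, 11] (not full yet)
step 3: append 9 -> window=[1, 11, 9] (not full yet)
step 4: append 6 -> window=[1, 11, 9, 6] (not full yet)
step 5: append 16 -> window=[1, 11, 9, 6, 16] -> max=16
step 6: append 11 -> window=[11, 9, 6, 16, 11] -> max=16
step 7: append 10 -> window=[9, 6, 16, 11, 10] -> max=16
step 8: append 9 -> window=[6, 16, 11, 10, 9] -> max=16
step 9: append 10 -> window=[16, 11, 10, 9, 10] -> max=16
step 10: append 17 -> window=[11, 10, 9, 10, 17] -> max=17
step 11: append 6 -> window=[10, 9, 10, 17, 6] -> max=17
step 12: append 17 -> window=[9, 10, 17, 6, 17] -> max=17
step 13: append 22 -> window=[10, 17, 6, 17, 22] -> max=22
step 14: append 21 -> window=[17, 6, 17, 22, 21] -> max=22

Answer: 16 16 16 16 16 17 17 17 22 22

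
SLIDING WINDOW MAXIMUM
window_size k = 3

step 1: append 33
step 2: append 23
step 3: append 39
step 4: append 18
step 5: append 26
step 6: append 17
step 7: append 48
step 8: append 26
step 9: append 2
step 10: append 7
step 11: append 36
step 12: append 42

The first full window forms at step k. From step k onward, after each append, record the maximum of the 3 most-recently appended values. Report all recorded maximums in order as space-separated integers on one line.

Answer: 39 39 39 26 48 48 48 26 36 42

Derivation:
step 1: append 33 -> window=[33] (not full yet)
step 2: append 23 -> window=[33, 23] (not full yet)
step 3: append 39 -> window=[33, 23, 39] -> max=39
step 4: append 18 -> window=[23, 39, 18] -> max=39
step 5: append 26 -> window=[39, 18, 26] -> max=39
step 6: append 17 -> window=[18, 26, 17] -> max=26
step 7: append 48 -> window=[26, 17, 48] -> max=48
step 8: append 26 -> window=[17, 48, 26] -> max=48
step 9: append 2 -> window=[48, 26, 2] -> max=48
step 10: append 7 -> window=[26, 2, 7] -> max=26
step 11: append 36 -> window=[2, 7, 36] -> max=36
step 12: append 42 -> window=[7, 36, 42] -> max=42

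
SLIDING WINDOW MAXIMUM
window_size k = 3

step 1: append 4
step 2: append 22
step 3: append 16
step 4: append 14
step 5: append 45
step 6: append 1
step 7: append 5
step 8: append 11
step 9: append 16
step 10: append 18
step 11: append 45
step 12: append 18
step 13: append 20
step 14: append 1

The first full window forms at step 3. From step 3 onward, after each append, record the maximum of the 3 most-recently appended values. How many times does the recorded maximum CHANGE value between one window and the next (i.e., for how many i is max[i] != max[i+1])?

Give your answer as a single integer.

Answer: 6

Derivation:
step 1: append 4 -> window=[4] (not full yet)
step 2: append 22 -> window=[4, 22] (not full yet)
step 3: append 16 -> window=[4, 22, 16] -> max=22
step 4: append 14 -> window=[22, 16, 14] -> max=22
step 5: append 45 -> window=[16, 14, 45] -> max=45
step 6: append 1 -> window=[14, 45, 1] -> max=45
step 7: append 5 -> window=[45, 1, 5] -> max=45
step 8: append 11 -> window=[1, 5, 11] -> max=11
step 9: append 16 -> window=[5, 11, 16] -> max=16
step 10: append 18 -> window=[11, 16, 18] -> max=18
step 11: append 45 -> window=[16, 18, 45] -> max=45
step 12: append 18 -> window=[18, 45, 18] -> max=45
step 13: append 20 -> window=[45, 18, 20] -> max=45
step 14: append 1 -> window=[18, 20, 1] -> max=20
Recorded maximums: 22 22 45 45 45 11 16 18 45 45 45 20
Changes between consecutive maximums: 6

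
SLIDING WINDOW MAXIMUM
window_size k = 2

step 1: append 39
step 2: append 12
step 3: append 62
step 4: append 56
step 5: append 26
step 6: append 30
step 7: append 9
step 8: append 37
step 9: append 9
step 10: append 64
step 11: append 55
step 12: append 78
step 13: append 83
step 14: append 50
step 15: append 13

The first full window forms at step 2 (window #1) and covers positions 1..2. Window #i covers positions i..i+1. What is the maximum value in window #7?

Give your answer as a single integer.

step 1: append 39 -> window=[39] (not full yet)
step 2: append 12 -> window=[39, 12] -> max=39
step 3: append 62 -> window=[12, 62] -> max=62
step 4: append 56 -> window=[62, 56] -> max=62
step 5: append 26 -> window=[56, 26] -> max=56
step 6: append 30 -> window=[26, 30] -> max=30
step 7: append 9 -> window=[30, 9] -> max=30
step 8: append 37 -> window=[9, 37] -> max=37
Window #7 max = 37

Answer: 37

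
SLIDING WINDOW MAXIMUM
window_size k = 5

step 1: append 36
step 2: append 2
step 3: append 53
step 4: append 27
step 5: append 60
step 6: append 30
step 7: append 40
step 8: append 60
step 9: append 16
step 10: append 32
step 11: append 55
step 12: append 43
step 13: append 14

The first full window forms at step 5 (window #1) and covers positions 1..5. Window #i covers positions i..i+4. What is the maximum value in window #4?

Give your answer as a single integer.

Answer: 60

Derivation:
step 1: append 36 -> window=[36] (not full yet)
step 2: append 2 -> window=[36, 2] (not full yet)
step 3: append 53 -> window=[36, 2, 53] (not full yet)
step 4: append 27 -> window=[36, 2, 53, 27] (not full yet)
step 5: append 60 -> window=[36, 2, 53, 27, 60] -> max=60
step 6: append 30 -> window=[2, 53, 27, 60, 30] -> max=60
step 7: append 40 -> window=[53, 27, 60, 30, 40] -> max=60
step 8: append 60 -> window=[27, 60, 30, 40, 60] -> max=60
Window #4 max = 60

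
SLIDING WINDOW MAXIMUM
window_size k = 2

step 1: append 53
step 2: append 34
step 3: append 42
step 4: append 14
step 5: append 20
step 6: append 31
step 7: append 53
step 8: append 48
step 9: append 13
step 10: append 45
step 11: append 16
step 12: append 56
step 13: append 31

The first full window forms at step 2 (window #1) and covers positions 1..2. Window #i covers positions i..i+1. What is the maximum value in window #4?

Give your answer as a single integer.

step 1: append 53 -> window=[53] (not full yet)
step 2: append 34 -> window=[53, 34] -> max=53
step 3: append 42 -> window=[34, 42] -> max=42
step 4: append 14 -> window=[42, 14] -> max=42
step 5: append 20 -> window=[14, 20] -> max=20
Window #4 max = 20

Answer: 20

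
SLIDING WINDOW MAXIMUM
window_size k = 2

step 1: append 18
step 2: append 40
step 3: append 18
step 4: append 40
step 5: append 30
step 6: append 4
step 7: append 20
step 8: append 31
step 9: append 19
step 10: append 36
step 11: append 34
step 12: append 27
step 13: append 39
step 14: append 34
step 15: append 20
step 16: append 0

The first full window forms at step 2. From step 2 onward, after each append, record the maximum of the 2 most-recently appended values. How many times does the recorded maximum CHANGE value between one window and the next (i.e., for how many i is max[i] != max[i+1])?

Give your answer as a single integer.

Answer: 8

Derivation:
step 1: append 18 -> window=[18] (not full yet)
step 2: append 40 -> window=[18, 40] -> max=40
step 3: append 18 -> window=[40, 18] -> max=40
step 4: append 40 -> window=[18, 40] -> max=40
step 5: append 30 -> window=[40, 30] -> max=40
step 6: append 4 -> window=[30, 4] -> max=30
step 7: append 20 -> window=[4, 20] -> max=20
step 8: append 31 -> window=[20, 31] -> max=31
step 9: append 19 -> window=[31, 19] -> max=31
step 10: append 36 -> window=[19, 36] -> max=36
step 11: append 34 -> window=[36, 34] -> max=36
step 12: append 27 -> window=[34, 27] -> max=34
step 13: append 39 -> window=[27, 39] -> max=39
step 14: append 34 -> window=[39, 34] -> max=39
step 15: append 20 -> window=[34, 20] -> max=34
step 16: append 0 -> window=[20, 0] -> max=20
Recorded maximums: 40 40 40 40 30 20 31 31 36 36 34 39 39 34 20
Changes between consecutive maximums: 8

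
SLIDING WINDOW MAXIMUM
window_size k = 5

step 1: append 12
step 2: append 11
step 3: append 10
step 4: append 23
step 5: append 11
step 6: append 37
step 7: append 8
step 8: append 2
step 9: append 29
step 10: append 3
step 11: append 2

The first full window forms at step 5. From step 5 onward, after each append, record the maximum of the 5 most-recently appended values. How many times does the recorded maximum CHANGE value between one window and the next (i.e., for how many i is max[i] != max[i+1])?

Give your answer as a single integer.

step 1: append 12 -> window=[12] (not full yet)
step 2: append 11 -> window=[12, 11] (not full yet)
step 3: append 10 -> window=[12, 11, 10] (not full yet)
step 4: append 23 -> window=[12, 11, 10, 23] (not full yet)
step 5: append 11 -> window=[12, 11, 10, 23, 11] -> max=23
step 6: append 37 -> window=[11, 10, 23, 11, 37] -> max=37
step 7: append 8 -> window=[10, 23, 11, 37, 8] -> max=37
step 8: append 2 -> window=[23, 11, 37, 8, 2] -> max=37
step 9: append 29 -> window=[11, 37, 8, 2, 29] -> max=37
step 10: append 3 -> window=[37, 8, 2, 29, 3] -> max=37
step 11: append 2 -> window=[8, 2, 29, 3, 2] -> max=29
Recorded maximums: 23 37 37 37 37 37 29
Changes between consecutive maximums: 2

Answer: 2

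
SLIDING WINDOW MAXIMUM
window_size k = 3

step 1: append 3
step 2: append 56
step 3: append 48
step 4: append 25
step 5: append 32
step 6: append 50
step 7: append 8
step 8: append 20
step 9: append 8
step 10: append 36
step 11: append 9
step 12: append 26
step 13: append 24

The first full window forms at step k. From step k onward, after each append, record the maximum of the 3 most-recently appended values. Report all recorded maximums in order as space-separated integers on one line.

step 1: append 3 -> window=[3] (not full yet)
step 2: append 56 -> window=[3, 56] (not full yet)
step 3: append 48 -> window=[3, 56, 48] -> max=56
step 4: append 25 -> window=[56, 48, 25] -> max=56
step 5: append 32 -> window=[48, 25, 32] -> max=48
step 6: append 50 -> window=[25, 32, 50] -> max=50
step 7: append 8 -> window=[32, 50, 8] -> max=50
step 8: append 20 -> window=[50, 8, 20] -> max=50
step 9: append 8 -> window=[8, 20, 8] -> max=20
step 10: append 36 -> window=[20, 8, 36] -> max=36
step 11: append 9 -> window=[8, 36, 9] -> max=36
step 12: append 26 -> window=[36, 9, 26] -> max=36
step 13: append 24 -> window=[9, 26, 24] -> max=26

Answer: 56 56 48 50 50 50 20 36 36 36 26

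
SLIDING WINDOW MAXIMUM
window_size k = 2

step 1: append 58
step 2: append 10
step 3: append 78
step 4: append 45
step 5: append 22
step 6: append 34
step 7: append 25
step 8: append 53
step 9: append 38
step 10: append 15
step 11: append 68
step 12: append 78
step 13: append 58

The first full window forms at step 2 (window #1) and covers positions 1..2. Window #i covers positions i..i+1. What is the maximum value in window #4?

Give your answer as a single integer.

Answer: 45

Derivation:
step 1: append 58 -> window=[58] (not full yet)
step 2: append 10 -> window=[58, 10] -> max=58
step 3: append 78 -> window=[10, 78] -> max=78
step 4: append 45 -> window=[78, 45] -> max=78
step 5: append 22 -> window=[45, 22] -> max=45
Window #4 max = 45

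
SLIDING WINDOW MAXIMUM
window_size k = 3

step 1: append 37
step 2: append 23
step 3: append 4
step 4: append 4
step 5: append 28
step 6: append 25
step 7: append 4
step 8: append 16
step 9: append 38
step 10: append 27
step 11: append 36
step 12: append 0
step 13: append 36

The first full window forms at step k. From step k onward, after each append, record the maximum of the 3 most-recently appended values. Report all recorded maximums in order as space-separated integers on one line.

step 1: append 37 -> window=[37] (not full yet)
step 2: append 23 -> window=[37, 23] (not full yet)
step 3: append 4 -> window=[37, 23, 4] -> max=37
step 4: append 4 -> window=[23, 4, 4] -> max=23
step 5: append 28 -> window=[4, 4, 28] -> max=28
step 6: append 25 -> window=[4, 28, 25] -> max=28
step 7: append 4 -> window=[28, 25, 4] -> max=28
step 8: append 16 -> window=[25, 4, 16] -> max=25
step 9: append 38 -> window=[4, 16, 38] -> max=38
step 10: append 27 -> window=[16, 38, 27] -> max=38
step 11: append 36 -> window=[38, 27, 36] -> max=38
step 12: append 0 -> window=[27, 36, 0] -> max=36
step 13: append 36 -> window=[36, 0, 36] -> max=36

Answer: 37 23 28 28 28 25 38 38 38 36 36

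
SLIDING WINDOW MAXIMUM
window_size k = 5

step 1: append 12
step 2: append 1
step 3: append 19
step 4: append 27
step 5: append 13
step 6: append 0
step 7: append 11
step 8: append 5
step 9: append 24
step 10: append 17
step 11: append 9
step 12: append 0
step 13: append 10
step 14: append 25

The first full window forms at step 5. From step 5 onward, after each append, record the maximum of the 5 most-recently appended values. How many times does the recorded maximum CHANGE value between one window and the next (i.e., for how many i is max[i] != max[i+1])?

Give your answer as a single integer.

Answer: 2

Derivation:
step 1: append 12 -> window=[12] (not full yet)
step 2: append 1 -> window=[12, 1] (not full yet)
step 3: append 19 -> window=[12, 1, 19] (not full yet)
step 4: append 27 -> window=[12, 1, 19, 27] (not full yet)
step 5: append 13 -> window=[12, 1, 19, 27, 13] -> max=27
step 6: append 0 -> window=[1, 19, 27, 13, 0] -> max=27
step 7: append 11 -> window=[19, 27, 13, 0, 11] -> max=27
step 8: append 5 -> window=[27, 13, 0, 11, 5] -> max=27
step 9: append 24 -> window=[13, 0, 11, 5, 24] -> max=24
step 10: append 17 -> window=[0, 11, 5, 24, 17] -> max=24
step 11: append 9 -> window=[11, 5, 24, 17, 9] -> max=24
step 12: append 0 -> window=[5, 24, 17, 9, 0] -> max=24
step 13: append 10 -> window=[24, 17, 9, 0, 10] -> max=24
step 14: append 25 -> window=[17, 9, 0, 10, 25] -> max=25
Recorded maximums: 27 27 27 27 24 24 24 24 24 25
Changes between consecutive maximums: 2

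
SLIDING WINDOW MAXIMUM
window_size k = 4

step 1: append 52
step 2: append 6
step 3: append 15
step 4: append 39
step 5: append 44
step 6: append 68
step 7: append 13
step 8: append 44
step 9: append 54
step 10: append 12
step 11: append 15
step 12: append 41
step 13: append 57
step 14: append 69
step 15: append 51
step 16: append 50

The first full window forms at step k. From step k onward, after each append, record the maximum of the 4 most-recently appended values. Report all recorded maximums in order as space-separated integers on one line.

step 1: append 52 -> window=[52] (not full yet)
step 2: append 6 -> window=[52, 6] (not full yet)
step 3: append 15 -> window=[52, 6, 15] (not full yet)
step 4: append 39 -> window=[52, 6, 15, 39] -> max=52
step 5: append 44 -> window=[6, 15, 39, 44] -> max=44
step 6: append 68 -> window=[15, 39, 44, 68] -> max=68
step 7: append 13 -> window=[39, 44, 68, 13] -> max=68
step 8: append 44 -> window=[44, 68, 13, 44] -> max=68
step 9: append 54 -> window=[68, 13, 44, 54] -> max=68
step 10: append 12 -> window=[13, 44, 54, 12] -> max=54
step 11: append 15 -> window=[44, 54, 12, 15] -> max=54
step 12: append 41 -> window=[54, 12, 15, 41] -> max=54
step 13: append 57 -> window=[12, 15, 41, 57] -> max=57
step 14: append 69 -> window=[15, 41, 57, 69] -> max=69
step 15: append 51 -> window=[41, 57, 69, 51] -> max=69
step 16: append 50 -> window=[57, 69, 51, 50] -> max=69

Answer: 52 44 68 68 68 68 54 54 54 57 69 69 69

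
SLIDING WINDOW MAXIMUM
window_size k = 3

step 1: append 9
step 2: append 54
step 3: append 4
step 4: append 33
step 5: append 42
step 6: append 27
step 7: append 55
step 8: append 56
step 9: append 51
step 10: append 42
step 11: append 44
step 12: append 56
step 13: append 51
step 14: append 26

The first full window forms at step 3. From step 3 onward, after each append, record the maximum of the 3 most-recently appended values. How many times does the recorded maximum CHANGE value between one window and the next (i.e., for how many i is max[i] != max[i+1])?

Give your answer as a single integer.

step 1: append 9 -> window=[9] (not full yet)
step 2: append 54 -> window=[9, 54] (not full yet)
step 3: append 4 -> window=[9, 54, 4] -> max=54
step 4: append 33 -> window=[54, 4, 33] -> max=54
step 5: append 42 -> window=[4, 33, 42] -> max=42
step 6: append 27 -> window=[33, 42, 27] -> max=42
step 7: append 55 -> window=[42, 27, 55] -> max=55
step 8: append 56 -> window=[27, 55, 56] -> max=56
step 9: append 51 -> window=[55, 56, 51] -> max=56
step 10: append 42 -> window=[56, 51, 42] -> max=56
step 11: append 44 -> window=[51, 42, 44] -> max=51
step 12: append 56 -> window=[42, 44, 56] -> max=56
step 13: append 51 -> window=[44, 56, 51] -> max=56
step 14: append 26 -> window=[56, 51, 26] -> max=56
Recorded maximums: 54 54 42 42 55 56 56 56 51 56 56 56
Changes between consecutive maximums: 5

Answer: 5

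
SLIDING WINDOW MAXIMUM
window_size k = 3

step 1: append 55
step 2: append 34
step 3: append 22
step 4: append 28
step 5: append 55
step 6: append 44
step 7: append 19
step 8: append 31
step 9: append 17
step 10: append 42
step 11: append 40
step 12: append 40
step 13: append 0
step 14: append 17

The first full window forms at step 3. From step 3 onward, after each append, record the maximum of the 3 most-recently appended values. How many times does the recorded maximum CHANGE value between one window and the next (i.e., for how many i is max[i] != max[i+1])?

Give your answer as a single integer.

Answer: 6

Derivation:
step 1: append 55 -> window=[55] (not full yet)
step 2: append 34 -> window=[55, 34] (not full yet)
step 3: append 22 -> window=[55, 34, 22] -> max=55
step 4: append 28 -> window=[34, 22, 28] -> max=34
step 5: append 55 -> window=[22, 28, 55] -> max=55
step 6: append 44 -> window=[28, 55, 44] -> max=55
step 7: append 19 -> window=[55, 44, 19] -> max=55
step 8: append 31 -> window=[44, 19, 31] -> max=44
step 9: append 17 -> window=[19, 31, 17] -> max=31
step 10: append 42 -> window=[31, 17, 42] -> max=42
step 11: append 40 -> window=[17, 42, 40] -> max=42
step 12: append 40 -> window=[42, 40, 40] -> max=42
step 13: append 0 -> window=[40, 40, 0] -> max=40
step 14: append 17 -> window=[40, 0, 17] -> max=40
Recorded maximums: 55 34 55 55 55 44 31 42 42 42 40 40
Changes between consecutive maximums: 6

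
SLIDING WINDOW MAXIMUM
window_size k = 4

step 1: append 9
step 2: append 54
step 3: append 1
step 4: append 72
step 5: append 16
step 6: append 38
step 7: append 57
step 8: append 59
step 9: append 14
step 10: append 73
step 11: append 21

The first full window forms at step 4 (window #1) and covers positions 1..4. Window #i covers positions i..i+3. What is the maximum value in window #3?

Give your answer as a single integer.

step 1: append 9 -> window=[9] (not full yet)
step 2: append 54 -> window=[9, 54] (not full yet)
step 3: append 1 -> window=[9, 54, 1] (not full yet)
step 4: append 72 -> window=[9, 54, 1, 72] -> max=72
step 5: append 16 -> window=[54, 1, 72, 16] -> max=72
step 6: append 38 -> window=[1, 72, 16, 38] -> max=72
Window #3 max = 72

Answer: 72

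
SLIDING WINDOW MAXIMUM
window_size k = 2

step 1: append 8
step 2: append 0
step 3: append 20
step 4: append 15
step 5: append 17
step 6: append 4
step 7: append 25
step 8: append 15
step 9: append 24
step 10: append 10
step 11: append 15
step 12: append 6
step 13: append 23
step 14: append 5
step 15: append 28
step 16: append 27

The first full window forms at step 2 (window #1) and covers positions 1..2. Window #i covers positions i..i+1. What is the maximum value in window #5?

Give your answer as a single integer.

Answer: 17

Derivation:
step 1: append 8 -> window=[8] (not full yet)
step 2: append 0 -> window=[8, 0] -> max=8
step 3: append 20 -> window=[0, 20] -> max=20
step 4: append 15 -> window=[20, 15] -> max=20
step 5: append 17 -> window=[15, 17] -> max=17
step 6: append 4 -> window=[17, 4] -> max=17
Window #5 max = 17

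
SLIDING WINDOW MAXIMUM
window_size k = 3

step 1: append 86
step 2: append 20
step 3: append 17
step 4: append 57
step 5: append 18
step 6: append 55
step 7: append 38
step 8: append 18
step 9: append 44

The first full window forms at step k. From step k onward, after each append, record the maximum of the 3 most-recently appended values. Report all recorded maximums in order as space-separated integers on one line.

step 1: append 86 -> window=[86] (not full yet)
step 2: append 20 -> window=[86, 20] (not full yet)
step 3: append 17 -> window=[86, 20, 17] -> max=86
step 4: append 57 -> window=[20, 17, 57] -> max=57
step 5: append 18 -> window=[17, 57, 18] -> max=57
step 6: append 55 -> window=[57, 18, 55] -> max=57
step 7: append 38 -> window=[18, 55, 38] -> max=55
step 8: append 18 -> window=[55, 38, 18] -> max=55
step 9: append 44 -> window=[38, 18, 44] -> max=44

Answer: 86 57 57 57 55 55 44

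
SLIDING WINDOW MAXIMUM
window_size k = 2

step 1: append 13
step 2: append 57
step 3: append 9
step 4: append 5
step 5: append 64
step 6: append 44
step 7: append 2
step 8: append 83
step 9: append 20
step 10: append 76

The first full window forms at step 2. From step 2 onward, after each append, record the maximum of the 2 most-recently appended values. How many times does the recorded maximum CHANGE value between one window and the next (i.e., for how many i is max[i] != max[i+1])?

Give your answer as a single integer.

step 1: append 13 -> window=[13] (not full yet)
step 2: append 57 -> window=[13, 57] -> max=57
step 3: append 9 -> window=[57, 9] -> max=57
step 4: append 5 -> window=[9, 5] -> max=9
step 5: append 64 -> window=[5, 64] -> max=64
step 6: append 44 -> window=[64, 44] -> max=64
step 7: append 2 -> window=[44, 2] -> max=44
step 8: append 83 -> window=[2, 83] -> max=83
step 9: append 20 -> window=[83, 20] -> max=83
step 10: append 76 -> window=[20, 76] -> max=76
Recorded maximums: 57 57 9 64 64 44 83 83 76
Changes between consecutive maximums: 5

Answer: 5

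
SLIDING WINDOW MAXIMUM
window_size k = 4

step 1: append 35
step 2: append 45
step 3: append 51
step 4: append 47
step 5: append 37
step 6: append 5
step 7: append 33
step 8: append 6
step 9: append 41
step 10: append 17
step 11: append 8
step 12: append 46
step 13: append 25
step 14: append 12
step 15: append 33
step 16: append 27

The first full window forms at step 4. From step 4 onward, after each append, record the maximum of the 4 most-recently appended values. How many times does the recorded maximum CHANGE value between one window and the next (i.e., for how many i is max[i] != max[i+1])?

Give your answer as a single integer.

step 1: append 35 -> window=[35] (not full yet)
step 2: append 45 -> window=[35, 45] (not full yet)
step 3: append 51 -> window=[35, 45, 51] (not full yet)
step 4: append 47 -> window=[35, 45, 51, 47] -> max=51
step 5: append 37 -> window=[45, 51, 47, 37] -> max=51
step 6: append 5 -> window=[51, 47, 37, 5] -> max=51
step 7: append 33 -> window=[47, 37, 5, 33] -> max=47
step 8: append 6 -> window=[37, 5, 33, 6] -> max=37
step 9: append 41 -> window=[5, 33, 6, 41] -> max=41
step 10: append 17 -> window=[33, 6, 41, 17] -> max=41
step 11: append 8 -> window=[6, 41, 17, 8] -> max=41
step 12: append 46 -> window=[41, 17, 8, 46] -> max=46
step 13: append 25 -> window=[17, 8, 46, 25] -> max=46
step 14: append 12 -> window=[8, 46, 25, 12] -> max=46
step 15: append 33 -> window=[46, 25, 12, 33] -> max=46
step 16: append 27 -> window=[25, 12, 33, 27] -> max=33
Recorded maximums: 51 51 51 47 37 41 41 41 46 46 46 46 33
Changes between consecutive maximums: 5

Answer: 5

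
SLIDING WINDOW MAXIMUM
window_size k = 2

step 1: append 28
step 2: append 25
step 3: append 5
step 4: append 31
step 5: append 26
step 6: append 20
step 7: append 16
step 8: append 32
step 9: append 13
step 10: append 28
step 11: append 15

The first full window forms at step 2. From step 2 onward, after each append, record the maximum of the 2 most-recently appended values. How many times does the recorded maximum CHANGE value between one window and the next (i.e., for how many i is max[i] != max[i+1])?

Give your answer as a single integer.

Answer: 6

Derivation:
step 1: append 28 -> window=[28] (not full yet)
step 2: append 25 -> window=[28, 25] -> max=28
step 3: append 5 -> window=[25, 5] -> max=25
step 4: append 31 -> window=[5, 31] -> max=31
step 5: append 26 -> window=[31, 26] -> max=31
step 6: append 20 -> window=[26, 20] -> max=26
step 7: append 16 -> window=[20, 16] -> max=20
step 8: append 32 -> window=[16, 32] -> max=32
step 9: append 13 -> window=[32, 13] -> max=32
step 10: append 28 -> window=[13, 28] -> max=28
step 11: append 15 -> window=[28, 15] -> max=28
Recorded maximums: 28 25 31 31 26 20 32 32 28 28
Changes between consecutive maximums: 6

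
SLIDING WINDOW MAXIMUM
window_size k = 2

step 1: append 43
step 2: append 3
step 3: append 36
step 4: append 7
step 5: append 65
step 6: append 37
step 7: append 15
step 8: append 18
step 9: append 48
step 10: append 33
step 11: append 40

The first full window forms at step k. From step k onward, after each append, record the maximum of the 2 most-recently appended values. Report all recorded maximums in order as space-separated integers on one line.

step 1: append 43 -> window=[43] (not full yet)
step 2: append 3 -> window=[43, 3] -> max=43
step 3: append 36 -> window=[3, 36] -> max=36
step 4: append 7 -> window=[36, 7] -> max=36
step 5: append 65 -> window=[7, 65] -> max=65
step 6: append 37 -> window=[65, 37] -> max=65
step 7: append 15 -> window=[37, 15] -> max=37
step 8: append 18 -> window=[15, 18] -> max=18
step 9: append 48 -> window=[18, 48] -> max=48
step 10: append 33 -> window=[48, 33] -> max=48
step 11: append 40 -> window=[33, 40] -> max=40

Answer: 43 36 36 65 65 37 18 48 48 40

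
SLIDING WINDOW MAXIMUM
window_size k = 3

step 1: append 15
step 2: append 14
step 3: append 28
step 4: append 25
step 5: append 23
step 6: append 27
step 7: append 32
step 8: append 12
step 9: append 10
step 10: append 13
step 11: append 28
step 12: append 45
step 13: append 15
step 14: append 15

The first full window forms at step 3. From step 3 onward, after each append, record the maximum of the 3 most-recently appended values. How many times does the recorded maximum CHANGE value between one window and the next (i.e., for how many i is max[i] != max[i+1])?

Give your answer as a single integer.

step 1: append 15 -> window=[15] (not full yet)
step 2: append 14 -> window=[15, 14] (not full yet)
step 3: append 28 -> window=[15, 14, 28] -> max=28
step 4: append 25 -> window=[14, 28, 25] -> max=28
step 5: append 23 -> window=[28, 25, 23] -> max=28
step 6: append 27 -> window=[25, 23, 27] -> max=27
step 7: append 32 -> window=[23, 27, 32] -> max=32
step 8: append 12 -> window=[27, 32, 12] -> max=32
step 9: append 10 -> window=[32, 12, 10] -> max=32
step 10: append 13 -> window=[12, 10, 13] -> max=13
step 11: append 28 -> window=[10, 13, 28] -> max=28
step 12: append 45 -> window=[13, 28, 45] -> max=45
step 13: append 15 -> window=[28, 45, 15] -> max=45
step 14: append 15 -> window=[45, 15, 15] -> max=45
Recorded maximums: 28 28 28 27 32 32 32 13 28 45 45 45
Changes between consecutive maximums: 5

Answer: 5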